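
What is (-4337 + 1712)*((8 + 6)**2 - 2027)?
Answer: 4806375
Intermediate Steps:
(-4337 + 1712)*((8 + 6)**2 - 2027) = -2625*(14**2 - 2027) = -2625*(196 - 2027) = -2625*(-1831) = 4806375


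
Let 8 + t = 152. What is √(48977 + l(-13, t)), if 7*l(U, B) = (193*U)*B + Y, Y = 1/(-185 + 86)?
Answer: 2*I*√35174447/231 ≈ 51.349*I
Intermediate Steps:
Y = -1/99 (Y = 1/(-99) = -1/99 ≈ -0.010101)
t = 144 (t = -8 + 152 = 144)
l(U, B) = -1/693 + 193*B*U/7 (l(U, B) = ((193*U)*B - 1/99)/7 = (193*B*U - 1/99)/7 = (-1/99 + 193*B*U)/7 = -1/693 + 193*B*U/7)
√(48977 + l(-13, t)) = √(48977 + (-1/693 + (193/7)*144*(-13))) = √(48977 + (-1/693 - 361296/7)) = √(48977 - 35768305/693) = √(-1827244/693) = 2*I*√35174447/231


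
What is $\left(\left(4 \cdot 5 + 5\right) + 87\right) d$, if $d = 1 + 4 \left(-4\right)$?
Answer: $-1680$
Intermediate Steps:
$d = -15$ ($d = 1 - 16 = -15$)
$\left(\left(4 \cdot 5 + 5\right) + 87\right) d = \left(\left(4 \cdot 5 + 5\right) + 87\right) \left(-15\right) = \left(\left(20 + 5\right) + 87\right) \left(-15\right) = \left(25 + 87\right) \left(-15\right) = 112 \left(-15\right) = -1680$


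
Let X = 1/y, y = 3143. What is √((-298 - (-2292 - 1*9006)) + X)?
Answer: √108662942143/3143 ≈ 104.88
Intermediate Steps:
X = 1/3143 ≈ 0.00031817
√((-298 - (-2292 - 1*9006)) + X) = √((-298 - (-2292 - 1*9006)) + 1/3143) = √((-298 - (-2292 - 9006)) + 1/3143) = √((-298 - 1*(-11298)) + 1/3143) = √((-298 + 11298) + 1/3143) = √(11000 + 1/3143) = √(34573001/3143) = √108662942143/3143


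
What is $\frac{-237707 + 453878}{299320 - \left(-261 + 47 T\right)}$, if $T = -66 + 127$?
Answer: $\frac{216171}{296714} \approx 0.72855$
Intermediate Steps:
$T = 61$
$\frac{-237707 + 453878}{299320 - \left(-261 + 47 T\right)} = \frac{-237707 + 453878}{299320 + \left(261 - 2867\right)} = \frac{216171}{299320 + \left(261 - 2867\right)} = \frac{216171}{299320 - 2606} = \frac{216171}{296714}$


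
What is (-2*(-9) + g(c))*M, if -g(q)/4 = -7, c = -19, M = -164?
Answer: -7544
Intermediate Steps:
g(q) = 28 (g(q) = -4*(-7) = 28)
(-2*(-9) + g(c))*M = (-2*(-9) + 28)*(-164) = (18 + 28)*(-164) = 46*(-164) = -7544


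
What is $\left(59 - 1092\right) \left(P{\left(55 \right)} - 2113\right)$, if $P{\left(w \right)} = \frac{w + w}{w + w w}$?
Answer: $\frac{61115379}{28} \approx 2.1827 \cdot 10^{6}$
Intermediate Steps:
$P{\left(w \right)} = \frac{2 w}{w + w^{2}}$
$\left(59 - 1092\right) \left(P{\left(55 \right)} - 2113\right) = \left(59 - 1092\right) \left(\frac{2}{1 + 55} - 2113\right) = - 1033 \left(\frac{2}{56} - 2113\right) = - 1033 \left(2 \cdot \frac{1}{56} - 2113\right) = - 1033 \left(\frac{1}{28} - 2113\right) = \left(-1033\right) \left(- \frac{59163}{28}\right) = \frac{61115379}{28}$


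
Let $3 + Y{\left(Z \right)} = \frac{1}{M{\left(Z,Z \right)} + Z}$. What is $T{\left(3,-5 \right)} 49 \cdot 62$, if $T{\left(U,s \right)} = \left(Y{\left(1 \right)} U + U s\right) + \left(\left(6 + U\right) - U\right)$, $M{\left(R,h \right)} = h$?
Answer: $-50127$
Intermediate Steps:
$Y{\left(Z \right)} = -3 + \frac{1}{2 Z}$ ($Y{\left(Z \right)} = -3 + \frac{1}{Z + Z} = -3 + \frac{1}{2 Z}$)
$T{\left(U,s \right)} = 6 - \frac{5 U}{2} + U s$ ($T{\left(U,s \right)} = \left(\left(-3 + \frac{1}{2 \cdot 1}\right) U + U s\right) + \left(\left(6 + U\right) - U\right) = \left(\left(-3 + \frac{1}{2} \cdot 1\right) U + U s\right) + 6 = \left(\left(-3 + \frac{1}{2}\right) U + U s\right) + 6 = \left(- \frac{5 U}{2} + U s\right) + 6 = 6 - \frac{5 U}{2} + U s$)
$T{\left(3,-5 \right)} 49 \cdot 62 = \left(6 - \frac{15}{2} + 3 \left(-5\right)\right) 49 \cdot 62 = \left(6 - \frac{15}{2} - 15\right) 49 \cdot 62 = \left(- \frac{33}{2}\right) 49 \cdot 62 = \left(- \frac{1617}{2}\right) 62 = -50127$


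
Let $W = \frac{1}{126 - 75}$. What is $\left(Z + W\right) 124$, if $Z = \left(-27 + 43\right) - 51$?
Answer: $- \frac{221216}{51} \approx -4337.6$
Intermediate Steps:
$W = \frac{1}{51} \approx 0.019608$
$Z = -35$ ($Z = 16 - 51 = -35$)
$\left(Z + W\right) 124 = \left(-35 + \frac{1}{51}\right) 124 = \left(- \frac{1784}{51}\right) 124 = - \frac{221216}{51}$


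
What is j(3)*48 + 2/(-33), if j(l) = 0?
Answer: -2/33 ≈ -0.060606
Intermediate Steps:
j(3)*48 + 2/(-33) = 0*48 + 2/(-33) = 0 + 2*(-1/33) = 0 - 2/33 = -2/33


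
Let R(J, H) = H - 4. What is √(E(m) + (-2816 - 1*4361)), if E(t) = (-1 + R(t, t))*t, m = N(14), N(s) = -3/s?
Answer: I*√1406473/14 ≈ 84.711*I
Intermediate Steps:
m = -3/14 ≈ -0.21429
R(J, H) = -4 + H
E(t) = t*(-5 + t) (E(t) = (-1 + (-4 + t))*t = (-5 + t)*t = t*(-5 + t))
√(E(m) + (-2816 - 1*4361)) = √(-3*(-5 - 3/14)/14 + (-2816 - 1*4361)) = √(-3/14*(-73/14) + (-2816 - 4361)) = √(219/196 - 7177) = √(-1406473/196) = I*√1406473/14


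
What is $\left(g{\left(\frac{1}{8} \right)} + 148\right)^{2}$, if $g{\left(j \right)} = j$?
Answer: $\frac{1404225}{64} \approx 21941.0$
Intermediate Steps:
$\left(g{\left(\frac{1}{8} \right)} + 148\right)^{2} = \left(\frac{1}{8} + 148\right)^{2} = \left(\frac{1185}{8}\right)^{2} = \frac{1404225}{64}$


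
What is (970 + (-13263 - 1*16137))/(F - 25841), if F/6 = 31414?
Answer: -28430/162643 ≈ -0.17480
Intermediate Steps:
F = 188484 (F = 6*31414 = 188484)
(970 + (-13263 - 1*16137))/(F - 25841) = (970 + (-13263 - 1*16137))/(188484 - 25841) = (970 + (-13263 - 16137))/162643 = (970 - 29400)*(1/162643) = -28430*1/162643 = -28430/162643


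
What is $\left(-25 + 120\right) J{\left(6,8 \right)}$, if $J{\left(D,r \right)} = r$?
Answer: $760$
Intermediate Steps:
$\left(-25 + 120\right) J{\left(6,8 \right)} = \left(-25 + 120\right) 8 = 95 \cdot 8 = 760$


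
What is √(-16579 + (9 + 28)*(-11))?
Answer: I*√16986 ≈ 130.33*I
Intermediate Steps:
√(-16579 + (9 + 28)*(-11)) = √(-16579 + 37*(-11)) = √(-16579 - 407) = √(-16986) = I*√16986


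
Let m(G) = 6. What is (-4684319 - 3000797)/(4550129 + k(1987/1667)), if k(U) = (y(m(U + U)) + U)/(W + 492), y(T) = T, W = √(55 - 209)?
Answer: 12811088372*(-√154 + 492*I)/(-3731852013145*I + 7585065043*√154) ≈ -1.689 - 1.3097e-10*I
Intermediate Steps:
W = I*√154 (W = √(-154) = I*√154 ≈ 12.41*I)
k(U) = (6 + U)/(492 + I*√154) (k(U) = (6 + U)/(I*√154 + 492) = (6 + U)/(492 + I*√154))
(-4684319 - 3000797)/(4550129 + k(1987/1667)) = (-4684319 - 3000797)/(4550129 + (6 + 1987/1667)/(492 + I*√154)) = -7685116/(4550129 + (6 + 1987*(1/1667))/(492 + I*√154)) = -7685116/(4550129 + (6 + 1987/1667)/(492 + I*√154)) = -7685116/(4550129 + (11989/1667)/(492 + I*√154)) = -7685116/(4550129 + 11989/(1667*(492 + I*√154)))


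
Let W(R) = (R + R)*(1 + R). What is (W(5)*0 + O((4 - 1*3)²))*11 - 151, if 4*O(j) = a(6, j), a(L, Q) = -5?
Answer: -659/4 ≈ -164.75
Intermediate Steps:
O(j) = -5/4 (O(j) = (¼)*(-5) = -5/4)
W(R) = 2*R*(1 + R) (W(R) = (2*R)*(1 + R) = 2*R*(1 + R))
(W(5)*0 + O((4 - 1*3)²))*11 - 151 = ((2*5*(1 + 5))*0 - 5/4)*11 - 151 = ((2*5*6)*0 - 5/4)*11 - 151 = (60*0 - 5/4)*11 - 151 = (0 - 5/4)*11 - 151 = -5/4*11 - 151 = -55/4 - 151 = -659/4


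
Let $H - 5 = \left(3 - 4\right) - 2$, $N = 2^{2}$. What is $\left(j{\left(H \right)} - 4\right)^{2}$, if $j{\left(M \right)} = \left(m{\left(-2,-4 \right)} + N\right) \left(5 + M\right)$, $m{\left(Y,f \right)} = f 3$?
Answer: $3600$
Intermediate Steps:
$N = 4$
$m{\left(Y,f \right)} = 3 f$
$H = 2$ ($H = 5 + \left(\left(3 - 4\right) - 2\right) = 5 - 3 = 2$)
$j{\left(M \right)} = -40 - 8 M$ ($j{\left(M \right)} = \left(3 \left(-4\right) + 4\right) \left(5 + M\right) = \left(-12 + 4\right) \left(5 + M\right) = - 8 \left(5 + M\right) = -40 - 8 M$)
$\left(j{\left(H \right)} - 4\right)^{2} = \left(\left(-40 - 16\right) - 4\right)^{2} = \left(-56 - 4\right)^{2} = \left(-60\right)^{2} = 3600$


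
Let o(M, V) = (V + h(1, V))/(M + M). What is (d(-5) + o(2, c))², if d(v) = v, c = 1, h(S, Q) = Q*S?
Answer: 81/4 ≈ 20.250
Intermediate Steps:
o(M, V) = V/M (o(M, V) = (V + V*1)/(M + M) = (V + V)/((2*M)) = (2*V)*(1/(2*M)) = V/M)
(d(-5) + o(2, c))² = (-5 + 1/2)² = (-5 + 1*(½))² = (-5 + ½)² = (-9/2)² = 81/4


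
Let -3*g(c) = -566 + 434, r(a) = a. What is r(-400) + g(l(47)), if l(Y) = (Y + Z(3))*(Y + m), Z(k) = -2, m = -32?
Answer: -356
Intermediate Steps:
l(Y) = (-32 + Y)*(-2 + Y) (l(Y) = (Y - 2)*(Y - 32) = (-2 + Y)*(-32 + Y) = (-32 + Y)*(-2 + Y))
g(c) = 44 (g(c) = -(-566 + 434)/3 = -1/3*(-132) = 44)
r(-400) + g(l(47)) = -400 + 44 = -356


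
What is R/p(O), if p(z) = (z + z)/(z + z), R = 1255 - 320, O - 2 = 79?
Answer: 935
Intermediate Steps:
O = 81 (O = 2 + 79 = 81)
R = 935
p(z) = 1 (p(z) = (2*z)/((2*z)) = (2*z)*(1/(2*z)) = 1)
R/p(O) = 935/1 = 935*1 = 935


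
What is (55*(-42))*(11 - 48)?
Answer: 85470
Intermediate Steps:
(55*(-42))*(11 - 48) = -2310*(-37) = 85470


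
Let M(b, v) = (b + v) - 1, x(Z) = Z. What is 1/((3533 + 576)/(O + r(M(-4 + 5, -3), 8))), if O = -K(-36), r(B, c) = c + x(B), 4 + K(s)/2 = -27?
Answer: 67/4109 ≈ 0.016306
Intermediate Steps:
K(s) = -62 (K(s) = -8 + 2*(-27) = -8 - 54 = -62)
M(b, v) = -1 + b + v
r(B, c) = B + c (r(B, c) = c + B = B + c)
O = 62 (O = -1*(-62) = 62)
1/((3533 + 576)/(O + r(M(-4 + 5, -3), 8))) = 1/((3533 + 576)/(62 + ((-1 + (-4 + 5) - 3) + 8))) = 1/(4109/(62 + ((-1 + 1 - 3) + 8))) = 1/(4109/(62 + (-3 + 8))) = 1/(4109/(62 + 5)) = 1/(4109/67) = 67/4109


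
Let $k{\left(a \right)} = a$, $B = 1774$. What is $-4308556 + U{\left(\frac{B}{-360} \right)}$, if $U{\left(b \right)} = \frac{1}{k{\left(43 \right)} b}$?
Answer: $- \frac{164332634576}{38141} \approx -4.3086 \cdot 10^{6}$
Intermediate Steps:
$U{\left(b \right)} = \frac{1}{43 b}$
$-4308556 + U{\left(\frac{B}{-360} \right)} = -4308556 + \frac{1}{43 \frac{1774}{-360}} = -4308556 + \frac{1}{43 \cdot 1774 \left(- \frac{1}{360}\right)} = -4308556 + \frac{1}{43 \left(- \frac{887}{180}\right)} = -4308556 + \frac{1}{43} \left(- \frac{180}{887}\right) = -4308556 - \frac{180}{38141} = - \frac{164332634576}{38141}$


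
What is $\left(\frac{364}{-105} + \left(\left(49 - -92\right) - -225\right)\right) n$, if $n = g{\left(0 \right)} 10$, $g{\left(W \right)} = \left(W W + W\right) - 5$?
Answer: $- \frac{54380}{3} \approx -18127.0$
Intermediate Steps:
$g{\left(W \right)} = -5 + W + W^{2}$ ($g{\left(W \right)} = \left(W^{2} + W\right) - 5 = \left(W + W^{2}\right) - 5 = -5 + W + W^{2}$)
$n = -50$ ($n = \left(-5 + 0 + 0^{2}\right) 10 = \left(-5 + 0 + 0\right) 10 = \left(-5\right) 10 = -50$)
$\left(\frac{364}{-105} + \left(\left(49 - -92\right) - -225\right)\right) n = \left(\frac{364}{-105} + \left(\left(49 - -92\right) - -225\right)\right) \left(-50\right) = \left(364 \left(- \frac{1}{105}\right) + \left(\left(49 + 92\right) + 225\right)\right) \left(-50\right) = \left(- \frac{52}{15} + \left(141 + 225\right)\right) \left(-50\right) = \left(- \frac{52}{15} + 366\right) \left(-50\right) = \frac{5438}{15} \left(-50\right) = - \frac{54380}{3}$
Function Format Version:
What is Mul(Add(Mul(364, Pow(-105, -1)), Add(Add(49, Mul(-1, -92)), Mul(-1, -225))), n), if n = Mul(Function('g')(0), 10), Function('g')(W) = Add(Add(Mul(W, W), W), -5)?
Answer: Rational(-54380, 3) ≈ -18127.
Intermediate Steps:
Function('g')(W) = Add(-5, W, Pow(W, 2)) (Function('g')(W) = Add(Add(Pow(W, 2), W), -5) = Add(Add(W, Pow(W, 2)), -5) = Add(-5, W, Pow(W, 2)))
n = -50 (n = Mul(Add(-5, 0, Pow(0, 2)), 10) = Mul(Add(-5, 0, 0), 10) = Mul(-5, 10) = -50)
Mul(Add(Mul(364, Pow(-105, -1)), Add(Add(49, Mul(-1, -92)), Mul(-1, -225))), n) = Mul(Add(Mul(364, Pow(-105, -1)), Add(Add(49, Mul(-1, -92)), Mul(-1, -225))), -50) = Mul(Add(Mul(364, Rational(-1, 105)), Add(Add(49, 92), 225)), -50) = Mul(Add(Rational(-52, 15), Add(141, 225)), -50) = Mul(Add(Rational(-52, 15), 366), -50) = Mul(Rational(5438, 15), -50) = Rational(-54380, 3)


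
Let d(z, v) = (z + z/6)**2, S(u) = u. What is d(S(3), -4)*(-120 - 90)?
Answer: -5145/2 ≈ -2572.5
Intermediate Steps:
d(z, v) = 49*z**2/36 (d(z, v) = (z + z*(1/6))**2 = (z + z/6)**2 = (7*z/6)**2 = 49*z**2/36)
d(S(3), -4)*(-120 - 90) = ((49/36)*3**2)*(-120 - 90) = ((49/36)*9)*(-210) = (49/4)*(-210) = -5145/2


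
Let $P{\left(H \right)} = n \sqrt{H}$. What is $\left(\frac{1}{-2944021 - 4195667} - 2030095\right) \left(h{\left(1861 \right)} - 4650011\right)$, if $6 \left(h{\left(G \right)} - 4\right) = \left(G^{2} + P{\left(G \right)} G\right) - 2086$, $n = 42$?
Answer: $\frac{39358005997227197703}{4759792} - \frac{188816528447272747 \sqrt{1861}}{7139688} \approx 7.128 \cdot 10^{12}$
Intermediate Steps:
$P{\left(H \right)} = 42 \sqrt{H}$
$h{\left(G \right)} = - \frac{1031}{3} + 7 G^{\frac{3}{2}} + \frac{G^{2}}{6}$ ($h{\left(G \right)} = 4 + \frac{\left(G^{2} + 42 \sqrt{G} G\right) - 2086}{6} = 4 + \frac{\left(G^{2} + 42 G^{\frac{3}{2}}\right) - 2086}{6} = 4 + \frac{-2086 + G^{2} + 42 G^{\frac{3}{2}}}{6} = 4 + \left(- \frac{1043}{3} + 7 G^{\frac{3}{2}} + \frac{G^{2}}{6}\right) = - \frac{1031}{3} + 7 G^{\frac{3}{2}} + \frac{G^{2}}{6}$)
$\left(\frac{1}{-2944021 - 4195667} - 2030095\right) \left(h{\left(1861 \right)} - 4650011\right) = \left(\frac{1}{-2944021 - 4195667} - 2030095\right) \left(\left(- \frac{1031}{3} + 7 \cdot 1861^{\frac{3}{2}} + \frac{1861^{2}}{6}\right) - 4650011\right) = \left(\frac{1}{-7139688} - 2030095\right) \left(\left(- \frac{1031}{3} + 7 \cdot 1861 \sqrt{1861} + \frac{1}{6} \cdot 3463321\right) - 4650011\right) = \left(- \frac{1}{7139688} - 2030095\right) \left(\left(- \frac{1031}{3} + 13027 \sqrt{1861} + \frac{3463321}{6}\right) - 4650011\right) = - \frac{14494244910361 \left(\left(\frac{1153753}{2} + 13027 \sqrt{1861}\right) - 4650011\right)}{7139688} = - \frac{14494244910361 \left(- \frac{8146269}{2} + 13027 \sqrt{1861}\right)}{7139688} = \frac{39358005997227197703}{4759792} - \frac{188816528447272747 \sqrt{1861}}{7139688}$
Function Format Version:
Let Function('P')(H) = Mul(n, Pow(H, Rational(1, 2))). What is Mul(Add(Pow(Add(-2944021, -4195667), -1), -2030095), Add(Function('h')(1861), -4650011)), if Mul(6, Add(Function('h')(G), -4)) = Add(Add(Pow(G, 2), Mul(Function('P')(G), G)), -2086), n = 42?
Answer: Add(Rational(39358005997227197703, 4759792), Mul(Rational(-188816528447272747, 7139688), Pow(1861, Rational(1, 2)))) ≈ 7.1280e+12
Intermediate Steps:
Function('P')(H) = Mul(42, Pow(H, Rational(1, 2)))
Function('h')(G) = Add(Rational(-1031, 3), Mul(7, Pow(G, Rational(3, 2))), Mul(Rational(1, 6), Pow(G, 2))) (Function('h')(G) = Add(4, Mul(Rational(1, 6), Add(Add(Pow(G, 2), Mul(Mul(42, Pow(G, Rational(1, 2))), G)), -2086))) = Add(4, Mul(Rational(1, 6), Add(Add(Pow(G, 2), Mul(42, Pow(G, Rational(3, 2)))), -2086))) = Add(4, Mul(Rational(1, 6), Add(-2086, Pow(G, 2), Mul(42, Pow(G, Rational(3, 2)))))) = Add(4, Add(Rational(-1043, 3), Mul(7, Pow(G, Rational(3, 2))), Mul(Rational(1, 6), Pow(G, 2)))) = Add(Rational(-1031, 3), Mul(7, Pow(G, Rational(3, 2))), Mul(Rational(1, 6), Pow(G, 2))))
Mul(Add(Pow(Add(-2944021, -4195667), -1), -2030095), Add(Function('h')(1861), -4650011)) = Mul(Add(Pow(Add(-2944021, -4195667), -1), -2030095), Add(Add(Rational(-1031, 3), Mul(7, Pow(1861, Rational(3, 2))), Mul(Rational(1, 6), Pow(1861, 2))), -4650011)) = Mul(Add(Pow(-7139688, -1), -2030095), Add(Add(Rational(-1031, 3), Mul(7, Mul(1861, Pow(1861, Rational(1, 2)))), Mul(Rational(1, 6), 3463321)), -4650011)) = Mul(Add(Rational(-1, 7139688), -2030095), Add(Add(Rational(-1031, 3), Mul(13027, Pow(1861, Rational(1, 2))), Rational(3463321, 6)), -4650011)) = Mul(Rational(-14494244910361, 7139688), Add(Add(Rational(1153753, 2), Mul(13027, Pow(1861, Rational(1, 2)))), -4650011)) = Mul(Rational(-14494244910361, 7139688), Add(Rational(-8146269, 2), Mul(13027, Pow(1861, Rational(1, 2))))) = Add(Rational(39358005997227197703, 4759792), Mul(Rational(-188816528447272747, 7139688), Pow(1861, Rational(1, 2))))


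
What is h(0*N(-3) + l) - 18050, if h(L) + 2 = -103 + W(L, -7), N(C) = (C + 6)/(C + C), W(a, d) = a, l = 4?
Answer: -18151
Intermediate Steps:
N(C) = (6 + C)/(2*C) (N(C) = (6 + C)/((2*C)) = (6 + C)*(1/(2*C)) = (6 + C)/(2*C))
h(L) = -105 + L (h(L) = -2 + (-103 + L) = -105 + L)
h(0*N(-3) + l) - 18050 = (-105 + (0*((½)*(6 - 3)/(-3)) + 4)) - 18050 = (-105 + (0*((½)*(-⅓)*3) + 4)) - 18050 = (-105 + (0*(-½) + 4)) - 18050 = (-105 + (0 + 4)) - 18050 = (-105 + 4) - 18050 = -101 - 18050 = -18151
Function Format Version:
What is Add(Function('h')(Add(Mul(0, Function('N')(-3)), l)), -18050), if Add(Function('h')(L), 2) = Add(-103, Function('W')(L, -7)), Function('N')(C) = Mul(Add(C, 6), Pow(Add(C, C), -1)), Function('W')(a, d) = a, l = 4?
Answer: -18151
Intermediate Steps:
Function('N')(C) = Mul(Rational(1, 2), Pow(C, -1), Add(6, C)) (Function('N')(C) = Mul(Add(6, C), Pow(Mul(2, C), -1)) = Mul(Add(6, C), Mul(Rational(1, 2), Pow(C, -1))) = Mul(Rational(1, 2), Pow(C, -1), Add(6, C)))
Function('h')(L) = Add(-105, L) (Function('h')(L) = Add(-2, Add(-103, L)) = Add(-105, L))
Add(Function('h')(Add(Mul(0, Function('N')(-3)), l)), -18050) = Add(Add(-105, Add(Mul(0, Mul(Rational(1, 2), Pow(-3, -1), Add(6, -3))), 4)), -18050) = Add(Add(-105, Add(Mul(0, Mul(Rational(1, 2), Rational(-1, 3), 3)), 4)), -18050) = Add(Add(-105, Add(Mul(0, Rational(-1, 2)), 4)), -18050) = Add(Add(-105, Add(0, 4)), -18050) = Add(Add(-105, 4), -18050) = Add(-101, -18050) = -18151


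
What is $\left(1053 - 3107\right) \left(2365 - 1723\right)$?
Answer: $-1318668$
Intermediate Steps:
$\left(1053 - 3107\right) \left(2365 - 1723\right) = \left(-2054\right) 642 = -1318668$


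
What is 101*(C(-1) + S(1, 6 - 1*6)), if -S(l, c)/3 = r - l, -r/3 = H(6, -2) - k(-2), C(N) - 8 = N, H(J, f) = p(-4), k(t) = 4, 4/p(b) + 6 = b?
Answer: -14948/5 ≈ -2989.6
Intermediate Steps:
p(b) = 4/(-6 + b)
H(J, f) = -2/5 (H(J, f) = 4/(-6 - 4) = 4/(-10) = 4*(-1/10) = -2/5)
C(N) = 8 + N
r = 66/5 (r = -3*(-2/5 - 1*4) = -3*(-2/5 - 4) = -3*(-22/5) = 66/5 ≈ 13.200)
S(l, c) = -198/5 + 3*l (S(l, c) = -3*(66/5 - l) = -198/5 + 3*l)
101*(C(-1) + S(1, 6 - 1*6)) = 101*((8 - 1) + (-198/5 + 3*1)) = 101*(7 + (-198/5 + 3)) = 101*(7 - 183/5) = 101*(-148/5) = -14948/5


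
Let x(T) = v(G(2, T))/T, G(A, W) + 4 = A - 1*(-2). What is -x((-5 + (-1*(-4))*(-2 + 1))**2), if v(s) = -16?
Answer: 16/81 ≈ 0.19753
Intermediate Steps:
G(A, W) = -2 + A (G(A, W) = -4 + (A - 1*(-2)) = -4 + (A + 2) = -4 + (2 + A) = -2 + A)
x(T) = -16/T
-x((-5 + (-1*(-4))*(-2 + 1))**2) = -(-16)/((-5 + (-1*(-4))*(-2 + 1))**2) = -(-16)/((-5 + 4*(-1))**2) = -(-16)/((-5 - 4)**2) = -(-16)/((-9)**2) = -(-16)/81 = -1*(-16/81) = 16/81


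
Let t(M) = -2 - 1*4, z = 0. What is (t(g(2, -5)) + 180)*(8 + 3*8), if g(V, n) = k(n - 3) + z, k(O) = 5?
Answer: 5568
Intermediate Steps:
g(V, n) = 5 (g(V, n) = 5 + 0 = 5)
t(M) = -6 (t(M) = -2 - 4 = -6)
(t(g(2, -5)) + 180)*(8 + 3*8) = (-6 + 180)*(8 + 3*8) = 174*(8 + 24) = 174*32 = 5568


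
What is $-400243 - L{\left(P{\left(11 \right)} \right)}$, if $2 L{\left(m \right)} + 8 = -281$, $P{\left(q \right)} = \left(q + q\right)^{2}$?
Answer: $- \frac{800197}{2} \approx -4.001 \cdot 10^{5}$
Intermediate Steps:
$P{\left(q \right)} = 4 q^{2}$ ($P{\left(q \right)} = \left(2 q\right)^{2} = 4 q^{2}$)
$L{\left(m \right)} = - \frac{289}{2}$ ($L{\left(m \right)} = -4 + \frac{1}{2} \left(-281\right) = -4 - \frac{281}{2} = - \frac{289}{2}$)
$-400243 - L{\left(P{\left(11 \right)} \right)} = -400243 - - \frac{289}{2} = -400243 + \frac{289}{2} = - \frac{800197}{2}$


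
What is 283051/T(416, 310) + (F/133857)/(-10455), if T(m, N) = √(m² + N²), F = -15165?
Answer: 337/31099443 + 283051*√67289/134578 ≈ 545.58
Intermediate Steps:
T(m, N) = √(N² + m²)
283051/T(416, 310) + (F/133857)/(-10455) = 283051/(√(310² + 416²)) - 15165/133857/(-10455) = 283051/(√(96100 + 173056)) - 15165*1/133857*(-1/10455) = 283051/(√269156) - 1685/14873*(-1/10455) = 283051/((2*√67289)) + 337/31099443 = 283051*(√67289/134578) + 337/31099443 = 283051*√67289/134578 + 337/31099443 = 337/31099443 + 283051*√67289/134578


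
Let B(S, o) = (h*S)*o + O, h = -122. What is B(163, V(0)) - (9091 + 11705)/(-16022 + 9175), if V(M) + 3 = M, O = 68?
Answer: 408964718/6847 ≈ 59729.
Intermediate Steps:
V(M) = -3 + M
B(S, o) = 68 - 122*S*o (B(S, o) = (-122*S)*o + 68 = -122*S*o + 68 = 68 - 122*S*o)
B(163, V(0)) - (9091 + 11705)/(-16022 + 9175) = (68 - 122*163*(-3 + 0)) - (9091 + 11705)/(-16022 + 9175) = (68 - 122*163*(-3)) - 20796/(-6847) = (68 + 59658) - 20796*(-1)/6847 = 59726 - 1*(-20796/6847) = 59726 + 20796/6847 = 408964718/6847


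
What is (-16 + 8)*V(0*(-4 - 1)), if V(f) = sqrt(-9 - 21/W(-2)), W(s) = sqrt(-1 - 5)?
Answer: -4*sqrt(-36 + 14*I*sqrt(6)) ≈ -10.476 - 26.187*I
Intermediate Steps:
W(s) = I*sqrt(6) (W(s) = sqrt(-6) = I*sqrt(6))
V(f) = sqrt(-9 + 7*I*sqrt(6)/2) (V(f) = sqrt(-9 - 21*(-I*sqrt(6)/6)) = sqrt(-9 - (-7)*I*sqrt(6)/2) = sqrt(-9 + 7*I*sqrt(6)/2))
(-16 + 8)*V(0*(-4 - 1)) = (-16 + 8)*(sqrt(-36 + 14*I*sqrt(6))/2) = -4*sqrt(-36 + 14*I*sqrt(6))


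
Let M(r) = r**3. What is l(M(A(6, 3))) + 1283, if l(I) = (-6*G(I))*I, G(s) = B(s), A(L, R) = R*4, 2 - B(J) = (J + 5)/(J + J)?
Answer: -14254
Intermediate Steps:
B(J) = 2 - (5 + J)/(2*J) (B(J) = 2 - (J + 5)/(J + J) = 2 - (5 + J)/(2*J))
A(L, R) = 4*R
G(s) = (-5 + 3*s)/(2*s)
l(I) = 15 - 9*I (l(I) = (-3*(-5 + 3*I)/I)*I = 15 - 9*I)
l(M(A(6, 3))) + 1283 = (15 - 9*(4*3)**3) + 1283 = (15 - 9*12**3) + 1283 = (15 - 9*1728) + 1283 = (15 - 15552) + 1283 = -15537 + 1283 = -14254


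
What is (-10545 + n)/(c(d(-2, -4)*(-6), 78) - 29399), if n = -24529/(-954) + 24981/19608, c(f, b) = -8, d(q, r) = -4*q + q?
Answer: 32791718489/91681380504 ≈ 0.35767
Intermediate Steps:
d(q, r) = -3*q
n = 84132751/3117672 (n = -24529*(-1/954) + 24981*(1/19608) = 24529/954 + 8327/6536 = 84132751/3117672 ≈ 26.986)
(-10545 + n)/(c(d(-2, -4)*(-6), 78) - 29399) = (-10545 + 84132751/3117672)/(-8 - 29399) = -32791718489/3117672/(-29407) = -32791718489/3117672*(-1/29407) = 32791718489/91681380504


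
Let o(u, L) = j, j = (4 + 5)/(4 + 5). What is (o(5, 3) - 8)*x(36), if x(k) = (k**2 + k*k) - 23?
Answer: -17983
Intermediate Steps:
x(k) = -23 + 2*k**2 (x(k) = (k**2 + k**2) - 23 = 2*k**2 - 23 = -23 + 2*k**2)
j = 1 (j = 9/9 = 9*(1/9) = 1)
o(u, L) = 1
(o(5, 3) - 8)*x(36) = (1 - 8)*(-23 + 2*36**2) = -7*(-23 + 2*1296) = -7*(-23 + 2592) = -7*2569 = -17983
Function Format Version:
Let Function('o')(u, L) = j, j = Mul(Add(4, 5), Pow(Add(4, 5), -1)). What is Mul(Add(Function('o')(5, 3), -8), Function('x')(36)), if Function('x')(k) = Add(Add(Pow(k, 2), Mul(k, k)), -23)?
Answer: -17983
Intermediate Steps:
Function('x')(k) = Add(-23, Mul(2, Pow(k, 2))) (Function('x')(k) = Add(Add(Pow(k, 2), Pow(k, 2)), -23) = Add(Mul(2, Pow(k, 2)), -23) = Add(-23, Mul(2, Pow(k, 2))))
j = 1 (j = Mul(9, Pow(9, -1)) = Mul(9, Rational(1, 9)) = 1)
Function('o')(u, L) = 1
Mul(Add(Function('o')(5, 3), -8), Function('x')(36)) = Mul(Add(1, -8), Add(-23, Mul(2, Pow(36, 2)))) = Mul(-7, Add(-23, Mul(2, 1296))) = Mul(-7, Add(-23, 2592)) = Mul(-7, 2569) = -17983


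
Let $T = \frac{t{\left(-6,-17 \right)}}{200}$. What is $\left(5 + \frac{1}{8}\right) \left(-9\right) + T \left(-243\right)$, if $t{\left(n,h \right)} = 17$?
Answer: $- \frac{3339}{50} \approx -66.78$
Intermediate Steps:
$T = \frac{17}{200} \approx 0.085$
$\left(5 + \frac{1}{8}\right) \left(-9\right) + T \left(-243\right) = \left(5 + \frac{1}{8}\right) \left(-9\right) + \frac{17}{200} \left(-243\right) = \left(5 + \frac{1}{8}\right) \left(-9\right) - \frac{4131}{200} = \frac{41}{8} \left(-9\right) - \frac{4131}{200} = - \frac{369}{8} - \frac{4131}{200} = - \frac{3339}{50}$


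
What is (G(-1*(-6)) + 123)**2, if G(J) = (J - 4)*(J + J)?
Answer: 21609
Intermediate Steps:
G(J) = 2*J*(-4 + J) (G(J) = (-4 + J)*(2*J) = 2*J*(-4 + J))
(G(-1*(-6)) + 123)**2 = (2*(-1*(-6))*(-4 - 1*(-6)) + 123)**2 = (2*6*(-4 + 6) + 123)**2 = (2*6*2 + 123)**2 = (24 + 123)**2 = 147**2 = 21609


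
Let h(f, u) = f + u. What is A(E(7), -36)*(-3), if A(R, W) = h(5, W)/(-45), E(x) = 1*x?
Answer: -31/15 ≈ -2.0667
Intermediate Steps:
E(x) = x
A(R, W) = -⅑ - W/45 (A(R, W) = (5 + W)/(-45) = (5 + W)*(-1/45) = -⅑ - W/45)
A(E(7), -36)*(-3) = (-⅑ - 1/45*(-36))*(-3) = (-⅑ + ⅘)*(-3) = (31/45)*(-3) = -31/15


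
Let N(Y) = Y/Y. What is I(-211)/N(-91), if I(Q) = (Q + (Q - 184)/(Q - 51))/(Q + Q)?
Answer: 54887/110564 ≈ 0.49643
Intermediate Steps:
I(Q) = (Q + (-184 + Q)/(-51 + Q))/(2*Q) (I(Q) = (Q + (-184 + Q)/(-51 + Q))/((2*Q)) = (Q + (-184 + Q)/(-51 + Q))*(1/(2*Q)) = (Q + (-184 + Q)/(-51 + Q))/(2*Q))
N(Y) = 1
I(-211)/N(-91) = ((1/2)*(-184 + (-211)**2 - 50*(-211))/(-211*(-51 - 211)))/1 = ((1/2)*(-1/211)*(-184 + 44521 + 10550)/(-262))*1 = ((1/2)*(-1/211)*(-1/262)*54887)*1 = (54887/110564)*1 = 54887/110564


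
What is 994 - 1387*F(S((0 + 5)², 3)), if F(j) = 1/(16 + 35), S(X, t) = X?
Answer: 49307/51 ≈ 966.80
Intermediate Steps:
F(j) = 1/51
994 - 1387*F(S((0 + 5)², 3)) = 994 - 1387*1/51 = 994 - 1387/51 = 49307/51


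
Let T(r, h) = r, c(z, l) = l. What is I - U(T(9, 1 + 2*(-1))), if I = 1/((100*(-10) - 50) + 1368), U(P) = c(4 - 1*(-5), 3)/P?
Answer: -35/106 ≈ -0.33019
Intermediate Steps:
U(P) = 3/P
I = 1/318 (I = 1/((-1000 - 50) + 1368) = 1/(-1050 + 1368) = 1/318 ≈ 0.0031447)
I - U(T(9, 1 + 2*(-1))) = 1/318 - 3/9 = 1/318 - 1*⅓ = 1/318 - ⅓ = -35/106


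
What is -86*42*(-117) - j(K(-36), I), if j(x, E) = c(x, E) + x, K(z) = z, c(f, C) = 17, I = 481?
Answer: 422623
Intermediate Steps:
j(x, E) = 17 + x
-86*42*(-117) - j(K(-36), I) = -86*42*(-117) - (17 - 36) = -3612*(-117) - 1*(-19) = 422604 + 19 = 422623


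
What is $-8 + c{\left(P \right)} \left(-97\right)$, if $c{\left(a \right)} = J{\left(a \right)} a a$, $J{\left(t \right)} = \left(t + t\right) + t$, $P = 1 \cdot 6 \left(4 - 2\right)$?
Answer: $-502856$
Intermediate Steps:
$P = 12$ ($P = 6 \cdot 2 = 12$)
$J{\left(t \right)} = 3 t$ ($J{\left(t \right)} = 2 t + t = 3 t$)
$c{\left(a \right)} = 3 a^{3}$ ($c{\left(a \right)} = 3 a a a = 3 a^{2} a = 3 a^{3}$)
$-8 + c{\left(P \right)} \left(-97\right) = -8 + 3 \cdot 12^{3} \left(-97\right) = -8 + 3 \cdot 1728 \left(-97\right) = -8 + 5184 \left(-97\right) = -8 - 502848 = -502856$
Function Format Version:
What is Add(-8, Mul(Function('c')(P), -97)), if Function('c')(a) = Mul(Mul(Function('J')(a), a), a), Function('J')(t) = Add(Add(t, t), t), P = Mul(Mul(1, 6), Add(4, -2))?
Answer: -502856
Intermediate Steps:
P = 12 (P = Mul(6, 2) = 12)
Function('J')(t) = Mul(3, t) (Function('J')(t) = Add(Mul(2, t), t) = Mul(3, t))
Function('c')(a) = Mul(3, Pow(a, 3)) (Function('c')(a) = Mul(Mul(Mul(3, a), a), a) = Mul(Mul(3, Pow(a, 2)), a) = Mul(3, Pow(a, 3)))
Add(-8, Mul(Function('c')(P), -97)) = Add(-8, Mul(Mul(3, Pow(12, 3)), -97)) = Add(-8, Mul(Mul(3, 1728), -97)) = Add(-8, Mul(5184, -97)) = Add(-8, -502848) = -502856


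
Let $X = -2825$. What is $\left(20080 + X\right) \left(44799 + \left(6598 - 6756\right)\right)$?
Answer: $770280455$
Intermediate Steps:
$\left(20080 + X\right) \left(44799 + \left(6598 - 6756\right)\right) = \left(20080 - 2825\right) \left(44799 + \left(6598 - 6756\right)\right) = 17255 \left(44799 - 158\right) = 17255 \cdot 44641 = 770280455$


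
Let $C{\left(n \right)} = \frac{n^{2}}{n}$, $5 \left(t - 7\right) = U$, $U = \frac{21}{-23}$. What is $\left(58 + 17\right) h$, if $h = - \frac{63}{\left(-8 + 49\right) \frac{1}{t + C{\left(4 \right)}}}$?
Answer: $- \frac{1175580}{943} \approx -1246.6$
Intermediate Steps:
$U = - \frac{21}{23}$ ($U = 21 \left(- \frac{1}{23}\right) = - \frac{21}{23} \approx -0.91304$)
$t = \frac{784}{115}$ ($t = 7 + \frac{1}{5} \left(- \frac{21}{23}\right) = 7 - \frac{21}{115} = \frac{784}{115} \approx 6.8174$)
$C{\left(n \right)} = n$
$h = - \frac{78372}{4715}$ ($h = - \frac{63}{\left(-8 + 49\right) \frac{1}{\frac{784}{115} + 4}} = - \frac{63}{41 \frac{1}{\frac{1244}{115}}} = - \frac{63}{41 \cdot \frac{115}{1244}} = - \frac{63}{\frac{4715}{1244}} = \left(-63\right) \frac{1244}{4715} = - \frac{78372}{4715} \approx -16.622$)
$\left(58 + 17\right) h = \left(58 + 17\right) \left(- \frac{78372}{4715}\right) = 75 \left(- \frac{78372}{4715}\right) = - \frac{1175580}{943}$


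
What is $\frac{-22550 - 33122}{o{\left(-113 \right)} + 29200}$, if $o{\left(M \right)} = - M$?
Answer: $- \frac{55672}{29313} \approx -1.8992$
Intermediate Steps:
$\frac{-22550 - 33122}{o{\left(-113 \right)} + 29200} = \frac{-22550 - 33122}{\left(-1\right) \left(-113\right) + 29200} = - \frac{55672}{113 + 29200} = - \frac{55672}{29313}$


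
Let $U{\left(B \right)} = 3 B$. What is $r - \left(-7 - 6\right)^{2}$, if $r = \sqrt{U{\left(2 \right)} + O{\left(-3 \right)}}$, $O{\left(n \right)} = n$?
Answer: $-169 + \sqrt{3} \approx -167.27$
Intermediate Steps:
$r = \sqrt{3}$ ($r = \sqrt{3 \cdot 2 - 3} = \sqrt{6 - 3} = \sqrt{3} \approx 1.732$)
$r - \left(-7 - 6\right)^{2} = \sqrt{3} - \left(-7 - 6\right)^{2} = \sqrt{3} - \left(-13\right)^{2} = \sqrt{3} - 169 = -169 + \sqrt{3}$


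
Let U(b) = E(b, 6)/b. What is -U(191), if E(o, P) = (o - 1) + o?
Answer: -381/191 ≈ -1.9948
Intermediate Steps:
E(o, P) = -1 + 2*o (E(o, P) = (-1 + o) + o = -1 + 2*o)
U(b) = (-1 + 2*b)/b
-U(191) = -(2 - 1/191) = -1*381/191 = -381/191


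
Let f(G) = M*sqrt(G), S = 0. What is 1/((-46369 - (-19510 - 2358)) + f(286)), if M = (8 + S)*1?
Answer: -24501/600280697 - 8*sqrt(286)/600280697 ≈ -4.1041e-5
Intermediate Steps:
M = 8 (M = (8 + 0)*1 = 8*1 = 8)
f(G) = 8*sqrt(G)
1/((-46369 - (-19510 - 2358)) + f(286)) = 1/((-46369 - (-19510 - 2358)) + 8*sqrt(286)) = 1/((-46369 - 1*(-21868)) + 8*sqrt(286)) = 1/((-46369 + 21868) + 8*sqrt(286)) = 1/(-24501 + 8*sqrt(286))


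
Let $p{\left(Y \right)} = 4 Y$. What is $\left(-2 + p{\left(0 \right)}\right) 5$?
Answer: $-10$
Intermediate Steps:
$\left(-2 + p{\left(0 \right)}\right) 5 = \left(-2 + 4 \cdot 0\right) 5 = \left(-2 + 0\right) 5 = \left(-2\right) 5 = -10$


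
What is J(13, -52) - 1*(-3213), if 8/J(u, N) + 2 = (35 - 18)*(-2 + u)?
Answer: 594413/185 ≈ 3213.0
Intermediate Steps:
J(u, N) = 8/(-36 + 17*u) (J(u, N) = 8/(-2 + (35 - 18)*(-2 + u)) = 8/(-2 + 17*(-2 + u)) = 8/(-2 + (-34 + 17*u)) = 8/(-36 + 17*u))
J(13, -52) - 1*(-3213) = 8/(-36 + 17*13) - 1*(-3213) = 8/(-36 + 221) + 3213 = 8/185 + 3213 = 594413/185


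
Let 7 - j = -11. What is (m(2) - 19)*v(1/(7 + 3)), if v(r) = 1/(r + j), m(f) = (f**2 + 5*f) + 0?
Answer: -50/181 ≈ -0.27624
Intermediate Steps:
j = 18 (j = 7 - 1*(-11) = 7 + 11 = 18)
m(f) = f**2 + 5*f
v(r) = 1/(18 + r) (v(r) = 1/(r + 18) = 1/(18 + r))
(m(2) - 19)*v(1/(7 + 3)) = (2*(5 + 2) - 19)/(18 + 1/(7 + 3)) = (2*7 - 19)/(18 + 1/10) = (14 - 19)/(18 + 1/10) = -5/181/10 = -5*10/181 = -50/181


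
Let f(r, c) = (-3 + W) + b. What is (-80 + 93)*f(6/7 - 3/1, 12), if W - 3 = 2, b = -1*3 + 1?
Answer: 0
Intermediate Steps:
b = -2 (b = -3 + 1 = -2)
W = 5 (W = 3 + 2 = 5)
f(r, c) = 0 (f(r, c) = (-3 + 5) - 2 = 2 - 2 = 0)
(-80 + 93)*f(6/7 - 3/1, 12) = (-80 + 93)*0 = 13*0 = 0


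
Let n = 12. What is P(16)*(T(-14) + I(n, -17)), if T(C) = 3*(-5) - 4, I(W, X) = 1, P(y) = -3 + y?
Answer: -234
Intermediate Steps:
T(C) = -19 (T(C) = -15 - 4 = -19)
P(16)*(T(-14) + I(n, -17)) = (-3 + 16)*(-19 + 1) = 13*(-18) = -234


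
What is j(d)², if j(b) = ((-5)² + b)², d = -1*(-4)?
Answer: 707281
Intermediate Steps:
d = 4
j(b) = (25 + b)²
j(d)² = ((25 + 4)²)² = (29²)² = 841² = 707281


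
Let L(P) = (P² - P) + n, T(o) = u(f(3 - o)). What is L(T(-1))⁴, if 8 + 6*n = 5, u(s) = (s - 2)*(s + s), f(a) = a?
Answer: 52643172481/16 ≈ 3.2902e+9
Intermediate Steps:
u(s) = 2*s*(-2 + s) (u(s) = (-2 + s)*(2*s) = 2*s*(-2 + s))
n = -½ (n = -4/3 + (⅙)*5 = -4/3 + ⅚ = -½ ≈ -0.50000)
T(o) = 2*(1 - o)*(3 - o) (T(o) = 2*(3 - o)*(-2 + (3 - o)) = 2*(3 - o)*(1 - o) = 2*(1 - o)*(3 - o))
L(P) = -½ + P² - P (L(P) = (P² - P) - ½ = -½ + P² - P)
L(T(-1))⁴ = (-½ + (2*(-1 - 1)*(-3 - 1))² - 2*(-1 - 1)*(-3 - 1))⁴ = (-½ + (2*(-2)*(-4))² - 2*(-2)*(-4))⁴ = (-½ + 16² - 1*16)⁴ = (-½ + 256 - 16)⁴ = (479/2)⁴ = 52643172481/16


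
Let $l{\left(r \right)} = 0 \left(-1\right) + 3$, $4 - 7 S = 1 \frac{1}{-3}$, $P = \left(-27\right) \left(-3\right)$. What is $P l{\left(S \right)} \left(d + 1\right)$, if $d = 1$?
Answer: $486$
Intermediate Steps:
$P = 81$
$S = \frac{13}{21}$ ($S = \frac{4}{7} - \frac{1 \frac{1}{-3}}{7} = \frac{4}{7} - \frac{1 \left(- \frac{1}{3}\right)}{7} = \frac{4}{7} - - \frac{1}{21} = \frac{4}{7} + \frac{1}{21} = \frac{13}{21} \approx 0.61905$)
$l{\left(r \right)} = 3$ ($l{\left(r \right)} = 0 + 3 = 3$)
$P l{\left(S \right)} \left(d + 1\right) = 81 \cdot 3 \left(1 + 1\right) = 81 \cdot 3 \cdot 2 = 81 \cdot 6 = 486$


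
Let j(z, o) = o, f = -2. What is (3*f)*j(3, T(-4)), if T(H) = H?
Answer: 24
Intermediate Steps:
(3*f)*j(3, T(-4)) = (3*(-2))*(-4) = -6*(-4) = 24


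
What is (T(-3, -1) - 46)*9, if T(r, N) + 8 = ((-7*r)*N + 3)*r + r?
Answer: -27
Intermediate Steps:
T(r, N) = -8 + r + r*(3 - 7*N*r) (T(r, N) = -8 + (((-7*r)*N + 3)*r + r) = -8 + ((-7*N*r + 3)*r + r) = -8 + ((3 - 7*N*r)*r + r) = -8 + (r*(3 - 7*N*r) + r) = -8 + (r + r*(3 - 7*N*r)) = -8 + r + r*(3 - 7*N*r))
(T(-3, -1) - 46)*9 = ((-8 + 4*(-3) - 7*(-1)*(-3)²) - 46)*9 = ((-8 - 12 - 7*(-1)*9) - 46)*9 = ((-8 - 12 + 63) - 46)*9 = (43 - 46)*9 = -3*9 = -27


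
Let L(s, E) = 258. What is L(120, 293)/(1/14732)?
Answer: 3800856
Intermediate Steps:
L(120, 293)/(1/14732) = 258/(1/14732) = 258*14732 = 3800856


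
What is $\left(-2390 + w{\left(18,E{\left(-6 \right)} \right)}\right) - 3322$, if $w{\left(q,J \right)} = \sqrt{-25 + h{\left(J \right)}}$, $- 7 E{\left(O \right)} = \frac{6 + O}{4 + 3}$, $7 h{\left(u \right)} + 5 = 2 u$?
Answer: $-5712 + \frac{6 i \sqrt{35}}{7} \approx -5712.0 + 5.0709 i$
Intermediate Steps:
$h{\left(u \right)} = - \frac{5}{7} + \frac{2 u}{7}$
$E{\left(O \right)} = - \frac{6}{49} - \frac{O}{49}$ ($E{\left(O \right)} = - \frac{\left(6 + O\right) \frac{1}{4 + 3}}{7} = - \frac{\left(6 + O\right) \frac{1}{7}}{7} = - \frac{\frac{6}{7} + \frac{O}{7}}{7} = - \frac{6}{49} - \frac{O}{49}$)
$w{\left(q,J \right)} = \sqrt{- \frac{180}{7} + \frac{2 J}{7}}$ ($w{\left(q,J \right)} = \sqrt{-25 + \left(- \frac{5}{7} + \frac{2 J}{7}\right)} = \sqrt{- \frac{180}{7} + \frac{2 J}{7}}$)
$\left(-2390 + w{\left(18,E{\left(-6 \right)} \right)}\right) - 3322 = \left(-2390 + \frac{\sqrt{-1260 + 14 \left(- \frac{6}{49} - - \frac{6}{49}\right)}}{7}\right) - 3322 = \left(-2390 + \frac{\sqrt{-1260 + 14 \left(- \frac{6}{49} + \frac{6}{49}\right)}}{7}\right) - 3322 = \left(-2390 + \frac{\sqrt{-1260 + 14 \cdot 0}}{7}\right) - 3322 = \left(-2390 + \frac{\sqrt{-1260 + 0}}{7}\right) - 3322 = \left(-2390 + \frac{\sqrt{-1260}}{7}\right) - 3322 = \left(-2390 + \frac{6 i \sqrt{35}}{7}\right) - 3322 = -5712 + \frac{6 i \sqrt{35}}{7}$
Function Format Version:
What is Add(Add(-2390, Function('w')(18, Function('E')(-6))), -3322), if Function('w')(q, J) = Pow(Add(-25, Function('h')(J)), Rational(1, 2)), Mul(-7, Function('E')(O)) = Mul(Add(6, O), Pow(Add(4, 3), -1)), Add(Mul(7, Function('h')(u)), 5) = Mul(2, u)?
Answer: Add(-5712, Mul(Rational(6, 7), I, Pow(35, Rational(1, 2)))) ≈ Add(-5712.0, Mul(5.0709, I))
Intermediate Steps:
Function('h')(u) = Add(Rational(-5, 7), Mul(Rational(2, 7), u)) (Function('h')(u) = Add(Rational(-5, 7), Mul(Rational(1, 7), Mul(2, u))) = Add(Rational(-5, 7), Mul(Rational(2, 7), u)))
Function('E')(O) = Add(Rational(-6, 49), Mul(Rational(-1, 49), O)) (Function('E')(O) = Mul(Rational(-1, 7), Mul(Add(6, O), Pow(Add(4, 3), -1))) = Mul(Rational(-1, 7), Mul(Add(6, O), Pow(7, -1))) = Mul(Rational(-1, 7), Mul(Add(6, O), Rational(1, 7))) = Mul(Rational(-1, 7), Add(Rational(6, 7), Mul(Rational(1, 7), O))) = Add(Rational(-6, 49), Mul(Rational(-1, 49), O)))
Function('w')(q, J) = Pow(Add(Rational(-180, 7), Mul(Rational(2, 7), J)), Rational(1, 2)) (Function('w')(q, J) = Pow(Add(-25, Add(Rational(-5, 7), Mul(Rational(2, 7), J))), Rational(1, 2)) = Pow(Add(Rational(-180, 7), Mul(Rational(2, 7), J)), Rational(1, 2)))
Add(Add(-2390, Function('w')(18, Function('E')(-6))), -3322) = Add(Add(-2390, Mul(Rational(1, 7), Pow(Add(-1260, Mul(14, Add(Rational(-6, 49), Mul(Rational(-1, 49), -6)))), Rational(1, 2)))), -3322) = Add(Add(-2390, Mul(Rational(1, 7), Pow(Add(-1260, Mul(14, Add(Rational(-6, 49), Rational(6, 49)))), Rational(1, 2)))), -3322) = Add(Add(-2390, Mul(Rational(1, 7), Pow(Add(-1260, Mul(14, 0)), Rational(1, 2)))), -3322) = Add(Add(-2390, Mul(Rational(1, 7), Pow(Add(-1260, 0), Rational(1, 2)))), -3322) = Add(Add(-2390, Mul(Rational(1, 7), Pow(-1260, Rational(1, 2)))), -3322) = Add(Add(-2390, Mul(Rational(1, 7), Mul(6, I, Pow(35, Rational(1, 2))))), -3322) = Add(Add(-2390, Mul(Rational(6, 7), I, Pow(35, Rational(1, 2)))), -3322) = Add(-5712, Mul(Rational(6, 7), I, Pow(35, Rational(1, 2))))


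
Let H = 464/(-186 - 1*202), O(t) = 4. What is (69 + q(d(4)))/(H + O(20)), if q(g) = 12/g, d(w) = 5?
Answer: 2037/80 ≈ 25.462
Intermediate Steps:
H = -116/97 (H = 464/(-186 - 202) = 464/(-388) = 464*(-1/388) = -116/97 ≈ -1.1959)
(69 + q(d(4)))/(H + O(20)) = (69 + 12/5)/(-116/97 + 4) = (69 + 12*(⅕))/(272/97) = (69 + 12/5)*(97/272) = (357/5)*(97/272) = 2037/80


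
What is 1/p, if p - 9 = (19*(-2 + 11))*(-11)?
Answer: -1/1872 ≈ -0.00053419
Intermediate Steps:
p = -1872 (p = 9 + (19*(-2 + 11))*(-11) = 9 + (19*9)*(-11) = 9 + 171*(-11) = 9 - 1881 = -1872)
1/p = 1/(-1872) = -1/1872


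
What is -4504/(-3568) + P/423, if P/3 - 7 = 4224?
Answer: 1966409/62886 ≈ 31.269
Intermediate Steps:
P = 12693 (P = 21 + 3*4224 = 21 + 12672 = 12693)
-4504/(-3568) + P/423 = -4504/(-3568) + 12693/423 = -4504*(-1/3568) + 12693*(1/423) = 563/446 + 4231/141 = 1966409/62886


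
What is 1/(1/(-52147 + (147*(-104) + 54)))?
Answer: -67381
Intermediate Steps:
1/(1/(-52147 + (147*(-104) + 54))) = 1/(1/(-52147 + (-15288 + 54))) = 1/(1/(-52147 - 15234)) = 1/(1/(-67381)) = 1/(-1/67381) = -67381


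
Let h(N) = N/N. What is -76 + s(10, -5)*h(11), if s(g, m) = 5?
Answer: -71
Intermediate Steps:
h(N) = 1
-76 + s(10, -5)*h(11) = -76 + 5*1 = -76 + 5 = -71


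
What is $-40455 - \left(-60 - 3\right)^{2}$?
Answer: $-44424$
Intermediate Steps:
$-40455 - \left(-60 - 3\right)^{2} = -40455 - \left(-63\right)^{2} = -40455 - 3969 = -44424$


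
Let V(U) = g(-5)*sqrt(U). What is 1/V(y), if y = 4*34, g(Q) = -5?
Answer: -sqrt(34)/340 ≈ -0.017150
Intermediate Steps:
y = 136
V(U) = -5*sqrt(U)
1/V(y) = 1/(-10*sqrt(34)) = -sqrt(34)/340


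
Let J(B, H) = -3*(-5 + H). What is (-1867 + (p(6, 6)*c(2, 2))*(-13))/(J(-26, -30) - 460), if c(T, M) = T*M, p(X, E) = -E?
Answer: 311/71 ≈ 4.3803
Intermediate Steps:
J(B, H) = 15 - 3*H
c(T, M) = M*T
(-1867 + (p(6, 6)*c(2, 2))*(-13))/(J(-26, -30) - 460) = (-1867 + ((-1*6)*(2*2))*(-13))/((15 - 3*(-30)) - 460) = (-1867 - 6*4*(-13))/((15 + 90) - 460) = (-1867 - 24*(-13))/(105 - 460) = (-1867 + 312)/(-355) = -1555*(-1/355) = 311/71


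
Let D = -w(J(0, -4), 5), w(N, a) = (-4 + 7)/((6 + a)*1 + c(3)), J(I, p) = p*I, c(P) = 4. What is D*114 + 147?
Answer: 621/5 ≈ 124.20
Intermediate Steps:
J(I, p) = I*p
w(N, a) = 3/(10 + a) (w(N, a) = (-4 + 7)/((6 + a)*1 + 4) = 3/((6 + a) + 4) = 3/(10 + a))
D = -⅕ (D = -3/(10 + 5) = -3/15 = -1*⅕ = -⅕ ≈ -0.20000)
D*114 + 147 = -⅕*114 + 147 = -114/5 + 147 = 621/5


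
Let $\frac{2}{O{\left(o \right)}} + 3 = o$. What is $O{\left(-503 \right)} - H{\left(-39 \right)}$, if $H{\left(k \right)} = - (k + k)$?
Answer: $- \frac{19735}{253} \approx -78.004$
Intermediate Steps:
$O{\left(o \right)} = \frac{2}{-3 + o}$
$H{\left(k \right)} = - 2 k$
$O{\left(-503 \right)} - H{\left(-39 \right)} = \frac{2}{-3 - 503} - \left(-2\right) \left(-39\right) = \frac{2}{-506} - 78 = 2 \left(- \frac{1}{506}\right) - 78 = - \frac{1}{253} - 78 = - \frac{19735}{253}$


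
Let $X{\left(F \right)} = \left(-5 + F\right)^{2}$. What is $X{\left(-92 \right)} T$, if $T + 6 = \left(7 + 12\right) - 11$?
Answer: $18818$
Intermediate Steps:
$T = 2$ ($T = -6 + \left(\left(7 + 12\right) - 11\right) = -6 + \left(19 - 11\right) = -6 + 8 = 2$)
$X{\left(-92 \right)} T = \left(-5 - 92\right)^{2} \cdot 2 = \left(-97\right)^{2} \cdot 2 = 9409 \cdot 2 = 18818$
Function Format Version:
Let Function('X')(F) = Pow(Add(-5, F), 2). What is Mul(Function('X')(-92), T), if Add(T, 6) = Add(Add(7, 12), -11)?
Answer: 18818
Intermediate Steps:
T = 2 (T = Add(-6, Add(Add(7, 12), -11)) = Add(-6, Add(19, -11)) = Add(-6, 8) = 2)
Mul(Function('X')(-92), T) = Mul(Pow(Add(-5, -92), 2), 2) = Mul(Pow(-97, 2), 2) = Mul(9409, 2) = 18818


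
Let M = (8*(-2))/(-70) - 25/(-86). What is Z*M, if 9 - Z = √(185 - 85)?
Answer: -1563/3010 ≈ -0.51927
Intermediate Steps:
Z = -1 (Z = 9 - √(185 - 85) = 9 - √100 = 9 - 1*10 = 9 - 10 = -1)
M = 1563/3010 (M = -16*(-1/70) - 25*(-1/86) = 8/35 + 25/86 = 1563/3010 ≈ 0.51927)
Z*M = -1*1563/3010 = -1563/3010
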